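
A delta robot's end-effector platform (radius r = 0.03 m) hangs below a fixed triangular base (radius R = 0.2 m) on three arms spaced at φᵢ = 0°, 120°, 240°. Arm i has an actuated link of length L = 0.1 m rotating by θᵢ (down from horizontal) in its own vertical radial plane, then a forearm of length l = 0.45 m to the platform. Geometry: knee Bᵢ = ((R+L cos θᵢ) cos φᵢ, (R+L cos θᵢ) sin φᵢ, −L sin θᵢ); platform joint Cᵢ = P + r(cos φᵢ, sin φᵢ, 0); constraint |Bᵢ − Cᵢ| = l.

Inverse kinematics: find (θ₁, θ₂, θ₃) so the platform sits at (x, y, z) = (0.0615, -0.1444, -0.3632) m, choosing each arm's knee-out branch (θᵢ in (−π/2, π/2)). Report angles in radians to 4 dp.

rotate P by −φ1: (0.0615, -0.1444, -0.3632)
  A=0.1085, B=-0.3632, C=(l²−L²−A²−y'²−z²)/(2L)=0.1398
  θ1 = atan2(B,A) + arccos(C/0.3791) = -0.0875
arm 2 (φ=120.0°): x'=-0.1558, y'=0.0189
  e−x'=0.3258;  (l²−L²−(e−x')²−y'²−z²)/2L = -0.2296
  γ=atan2(-0.3632,0.3258)=-0.8396;  ψ=arccos(-0.4706)=2.0607;  θ2=γ+ψ≈1.2211
φ3=240.0° → target in arm frame (0.0943, 0.1255)
  A=0.0757, B=-0.3632, C=(l²−L²−A²−y'²−z²)/(2L)=0.1956
  √(A²+B²)=0.3710;  θ3 = -1.3653+1.0155 ≈ -0.3498

θ₁ = -0.0875, θ₂ = 1.2211, θ₃ = -0.3498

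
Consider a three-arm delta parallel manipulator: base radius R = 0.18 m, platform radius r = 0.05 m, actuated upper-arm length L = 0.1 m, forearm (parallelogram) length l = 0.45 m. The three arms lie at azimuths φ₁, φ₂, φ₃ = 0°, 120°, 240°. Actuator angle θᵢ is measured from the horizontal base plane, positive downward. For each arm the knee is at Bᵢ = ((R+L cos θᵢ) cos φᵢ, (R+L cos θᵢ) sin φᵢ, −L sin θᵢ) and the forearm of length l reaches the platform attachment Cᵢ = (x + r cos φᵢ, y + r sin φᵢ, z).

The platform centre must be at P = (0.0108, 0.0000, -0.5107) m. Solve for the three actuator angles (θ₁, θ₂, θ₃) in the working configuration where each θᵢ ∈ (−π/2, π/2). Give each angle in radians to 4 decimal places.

arm 1 (φ=0.0°): x'=0.0108, y'=0.0000
  e−x'=0.1192;  (l²−L²−(e−x')²−y'²−z²)/2L = -0.4126
  γ=atan2(-0.5107,0.1192)=-1.3415;  ψ=arccos(-0.7868)=2.4764;  θ1=γ+ψ≈1.1349
rotate P by −φ2: (-0.0054, -0.0094, -0.5107)
  A=0.1354, B=-0.5107, C=(l²−L²−A²−y'²−z²)/(2L)=-0.4337
  θ2 = atan2(B,A) + arccos(C/0.5283) = 1.2220
rotate P by −φ3: (-0.0054, 0.0094, -0.5107)
  A=0.1354, B=-0.5107, C=(l²−L²−A²−y'²−z²)/(2L)=-0.4337
  √(A²+B²)=0.5283;  θ3 = -1.3116+2.5336 ≈ 1.2220

θ₁ = 1.1349, θ₂ = 1.2220, θ₃ = 1.2220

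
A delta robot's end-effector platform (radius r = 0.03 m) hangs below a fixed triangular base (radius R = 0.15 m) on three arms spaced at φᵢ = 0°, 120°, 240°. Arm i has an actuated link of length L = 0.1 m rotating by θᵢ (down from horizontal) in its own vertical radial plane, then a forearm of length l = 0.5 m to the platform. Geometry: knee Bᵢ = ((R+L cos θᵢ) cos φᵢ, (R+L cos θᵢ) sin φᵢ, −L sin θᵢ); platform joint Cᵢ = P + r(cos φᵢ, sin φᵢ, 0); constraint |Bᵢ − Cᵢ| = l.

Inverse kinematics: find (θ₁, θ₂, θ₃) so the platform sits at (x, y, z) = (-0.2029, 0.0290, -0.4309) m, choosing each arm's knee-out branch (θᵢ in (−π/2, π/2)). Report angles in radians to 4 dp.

θ₁ = 1.1341, θ₂ = -0.3497, θ₃ = -0.0876

rotate P by −φ1: (-0.2029, 0.0290, -0.4309)
  A=0.3229, B=-0.4309, C=(l²−L²−A²−y'²−z²)/(2L)=-0.2539
  γ=atan2(-0.4309,0.3229)=-0.9277;  ψ=arccos(-0.4715)=2.0618;  θ1=γ+ψ≈1.1341
arm 2 (φ=120.0°): x'=0.1266, y'=0.1612
  e−x'=-0.0066;  (l²−L²−(e−x')²−y'²−z²)/2L = 0.1415
  γ=atan2(-0.4309,-0.0066)=-1.5860;  ψ=arccos(0.3282)=1.2364;  θ2=γ+ψ≈-0.3497
rotate P by −φ3: (0.0763, -0.1902, -0.4309)
  A=0.0437, B=-0.4309, C=(l²−L²−A²−y'²−z²)/(2L)=0.0812
  √(A²+B²)=0.4331;  θ3 = -1.4698+1.3822 ≈ -0.0876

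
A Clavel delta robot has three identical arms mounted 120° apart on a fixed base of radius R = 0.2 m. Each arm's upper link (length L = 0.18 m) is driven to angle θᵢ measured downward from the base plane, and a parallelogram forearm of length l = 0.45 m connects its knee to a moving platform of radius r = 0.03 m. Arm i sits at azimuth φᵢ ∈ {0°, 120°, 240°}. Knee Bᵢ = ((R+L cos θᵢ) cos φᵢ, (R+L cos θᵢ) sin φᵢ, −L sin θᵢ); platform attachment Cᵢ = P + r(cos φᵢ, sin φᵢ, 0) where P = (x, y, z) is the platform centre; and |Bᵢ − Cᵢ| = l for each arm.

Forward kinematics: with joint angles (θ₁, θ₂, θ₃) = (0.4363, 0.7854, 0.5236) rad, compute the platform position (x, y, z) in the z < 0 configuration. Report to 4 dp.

arm 1 at φ=0.0°: e+L cos θ1 = 0.3331;  S1 = (0.3331, 0.0000, -0.0761)
S2 = (0.2973·cos120.0°, 0.2973·sin120.0°, -0.1273) = (-0.1486, 0.2575, -0.1273)
S3 = (0.3259·cos240.0°, 0.3259·sin240.0°, -0.0900) = (-0.1629, -0.2822, -0.0900)
|S₂|²−|S₁|² = -0.0122;  |S₃|²−|S₁|² = -0.0025
linear system: -0.9636x+0.5149y = -0.0122−-0.1024z; -0.9922x+-0.5644y = -0.0025−-0.0279z
Cramer: x(z) = 0.0077-0.0684z;  y(z) = -0.0092+0.0709z
quadratic in z: (1.0097)z²+(0.1954)z+(-0.0907)=0, √Δ=0.6361 → z ∈ {-0.4117, 0.2183}; z = -0.4117 (taking z<0)
x = 0.0359, y = -0.0384

(0.0359, -0.0384, -0.4117)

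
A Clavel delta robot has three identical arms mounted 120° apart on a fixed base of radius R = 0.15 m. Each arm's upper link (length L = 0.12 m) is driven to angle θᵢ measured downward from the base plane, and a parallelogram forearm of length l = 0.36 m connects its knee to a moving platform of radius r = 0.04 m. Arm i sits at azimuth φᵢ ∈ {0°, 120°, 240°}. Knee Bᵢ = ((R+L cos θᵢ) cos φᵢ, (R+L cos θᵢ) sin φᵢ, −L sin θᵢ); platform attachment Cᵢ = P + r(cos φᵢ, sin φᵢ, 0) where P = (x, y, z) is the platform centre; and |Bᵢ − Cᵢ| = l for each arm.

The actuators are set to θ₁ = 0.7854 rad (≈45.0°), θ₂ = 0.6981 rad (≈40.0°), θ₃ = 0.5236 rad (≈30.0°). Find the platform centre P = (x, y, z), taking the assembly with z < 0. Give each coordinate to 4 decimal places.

(-0.0246, -0.0208, -0.3695)

centre 1 = (0.1949·cos0.0°, 0.1949·sin0.0°, -0.0849) = (0.1949, 0.0000, -0.0849)
centre 2 = (0.2019·cos120.0°, 0.2019·sin120.0°, -0.0771) = (-0.1010, 0.1749, -0.0771)
φ3=240.0°: virtual centre (-0.1070, -0.1853, -0.0600), radius l
eliminate P² terms by subtracting sphere 1 from 2 and 3
linear system: -0.5916x+0.3497y = 0.0016−0.0154z; -0.6036x+-0.3705y = 0.0042−0.0497z
Cramer: x(z) = -0.0048+0.0537z;  y(z) = -0.0036+0.0467z
into |P−centre ₁|² = l²: 1.0051z² + 0.1479z + -0.0825 = 0;  Δ = 0.3537;  z = -0.3695 or 0.2223 → z<0 root = -0.3695
x = -0.0246, y = -0.0208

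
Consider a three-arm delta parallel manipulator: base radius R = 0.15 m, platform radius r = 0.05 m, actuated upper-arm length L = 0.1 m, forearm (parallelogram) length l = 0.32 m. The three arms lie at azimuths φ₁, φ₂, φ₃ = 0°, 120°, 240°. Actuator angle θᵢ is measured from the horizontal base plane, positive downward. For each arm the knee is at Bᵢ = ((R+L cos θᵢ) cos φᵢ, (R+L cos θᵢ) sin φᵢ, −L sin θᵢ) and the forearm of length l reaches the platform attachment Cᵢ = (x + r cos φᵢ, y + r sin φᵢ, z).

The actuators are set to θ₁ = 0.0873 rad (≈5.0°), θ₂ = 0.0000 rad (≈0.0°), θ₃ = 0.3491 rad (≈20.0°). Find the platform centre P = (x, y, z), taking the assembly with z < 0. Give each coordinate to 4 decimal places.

(0.0086, 0.0283, -0.2639)

φ1=0.0°: virtual centre (0.1996, 0.0000, -0.0087), radius l
centre 2 = (0.2000·cos120.0°, 0.2000·sin120.0°, 0.0000) = (-0.1000, 0.1732, 0.0000)
φ3=240.0°: virtual centre (-0.0970, -0.1680, -0.0342), radius l
subtract pairs → two planes through P
plane₁₂: -0.5992x+0.3464y+0.0174z = 0.0001
Cramer: x(z) = 0.0009-0.0290z;  y(z) = 0.0018-0.1005z
sphere 1 gives Az²+Bz+C=0 with A=1.0109, B=0.0286, C=-0.0628;  B²−4AC=0.2549;  roots -0.2639, 0.2356;  negative root z = -0.2639
x = 0.0086, y = 0.0283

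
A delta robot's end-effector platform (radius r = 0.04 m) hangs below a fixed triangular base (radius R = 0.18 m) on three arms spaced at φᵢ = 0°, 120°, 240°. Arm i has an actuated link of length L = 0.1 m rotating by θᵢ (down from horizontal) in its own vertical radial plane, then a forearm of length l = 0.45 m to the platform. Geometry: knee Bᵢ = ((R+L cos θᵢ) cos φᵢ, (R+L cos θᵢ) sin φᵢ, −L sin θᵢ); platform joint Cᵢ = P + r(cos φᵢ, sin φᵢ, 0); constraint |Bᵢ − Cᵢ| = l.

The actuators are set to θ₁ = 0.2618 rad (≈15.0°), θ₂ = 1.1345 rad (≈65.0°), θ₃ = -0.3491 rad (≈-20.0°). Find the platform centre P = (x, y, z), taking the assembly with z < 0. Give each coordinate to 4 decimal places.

S1 = (0.2366·cos0.0°, 0.2366·sin0.0°, -0.0259) = (0.2366, 0.0000, -0.0259)
arm 2 at φ=120.0°: (R−r)+L cos θ2 = 0.1823;  S2 = (-0.0911, 0.1578, -0.0906)
φ3=240.0°: virtual centre (-0.1170, -0.2026, 0.0342), radius l
subtract pairs → two planes through P
[-0.6554 0.3157 -0.1295]·P = -0.0152;  [-0.7072 -0.4052 0.1202]·P = -0.0007
Cramer: x(z) = 0.0131-0.0297z;  y(z) = -0.0210+0.3485z
sphere 1 gives Az²+Bz+C=0 with A=1.1223, B=0.0504, C=-0.1514;  B²−4AC=0.6824;  roots -0.3905, 0.3456;  negative root z = -0.3905
x = 0.0247, y = -0.1571

(0.0247, -0.1571, -0.3905)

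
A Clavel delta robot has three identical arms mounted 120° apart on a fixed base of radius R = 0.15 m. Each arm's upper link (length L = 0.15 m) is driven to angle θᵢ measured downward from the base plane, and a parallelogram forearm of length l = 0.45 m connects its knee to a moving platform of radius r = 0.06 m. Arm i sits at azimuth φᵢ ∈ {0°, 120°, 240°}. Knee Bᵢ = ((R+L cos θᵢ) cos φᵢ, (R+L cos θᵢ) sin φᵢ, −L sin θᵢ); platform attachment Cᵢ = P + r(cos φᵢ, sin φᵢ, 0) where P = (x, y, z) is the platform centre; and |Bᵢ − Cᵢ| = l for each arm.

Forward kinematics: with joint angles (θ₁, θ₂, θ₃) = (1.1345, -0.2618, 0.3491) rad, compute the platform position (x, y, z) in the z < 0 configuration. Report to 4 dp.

(-0.2112, 0.0859, -0.3853)

φ1=0.0°: virtual centre (0.1534, 0.0000, -0.1359), radius l
arm 2 at φ=120.0°: (R−r)+L cos θ2 = 0.2349;  centre 2 = (-0.1174, 0.2034, 0.0388)
arm 3 at φ=240.0°: (R−r)+L cos θ3 = 0.2310;  centre 3 = (-0.1155, -0.2000, -0.0513)
eliminate P² terms by subtracting sphere 1 from 2 and 3
plane₁₂: -0.5417x+0.4068y+0.3495z = 0.0147
Cramer: x(z) = -0.0265+0.4793z;  y(z) = 0.0007-0.2211z
into |P−centre ₁|² = l²: 1.2786z² + 0.0991z + -0.1517 = 0;  Δ = 0.7854;  z = -0.3853 or 0.3078 → z<0 root = -0.3853
x = -0.2112, y = 0.0859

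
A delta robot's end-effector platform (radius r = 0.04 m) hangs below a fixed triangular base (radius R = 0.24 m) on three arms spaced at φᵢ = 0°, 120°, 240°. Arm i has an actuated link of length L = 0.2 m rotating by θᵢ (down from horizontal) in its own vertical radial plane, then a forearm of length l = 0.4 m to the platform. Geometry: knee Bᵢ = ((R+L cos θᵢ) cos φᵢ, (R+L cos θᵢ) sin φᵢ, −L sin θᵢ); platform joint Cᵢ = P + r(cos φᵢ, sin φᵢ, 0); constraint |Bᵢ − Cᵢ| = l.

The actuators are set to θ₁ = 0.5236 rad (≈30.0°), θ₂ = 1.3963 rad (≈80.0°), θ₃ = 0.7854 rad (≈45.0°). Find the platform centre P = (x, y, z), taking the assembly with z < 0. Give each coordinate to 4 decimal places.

(0.0903, -0.0933, -0.3670)

arm 1 at φ=0.0°: ρ1 = 0.3732;  centre 1 = (0.3732, 0.0000, -0.1000)
centre 2 = (0.2347·cos120.0°, 0.2347·sin120.0°, -0.1970) = (-0.1174, 0.2033, -0.1970)
φ3=240.0°: virtual centre (-0.1707, -0.2957, -0.1414), radius l
eliminate P² terms by subtracting sphere 1 from 2 and 3
plane₁₂: -0.9811x+0.4066y+-0.1939z = -0.0554
Cramer: x(z) = 0.0371-0.1451z;  y(z) = -0.0467+0.1268z
into |P−centre ₁|² = l²: 1.0371z² + 0.2857z + -0.0348 = 0;  Δ = 0.2262;  z = -0.3670 or 0.0915 → z<0 root = -0.3670
x = 0.0903, y = -0.0933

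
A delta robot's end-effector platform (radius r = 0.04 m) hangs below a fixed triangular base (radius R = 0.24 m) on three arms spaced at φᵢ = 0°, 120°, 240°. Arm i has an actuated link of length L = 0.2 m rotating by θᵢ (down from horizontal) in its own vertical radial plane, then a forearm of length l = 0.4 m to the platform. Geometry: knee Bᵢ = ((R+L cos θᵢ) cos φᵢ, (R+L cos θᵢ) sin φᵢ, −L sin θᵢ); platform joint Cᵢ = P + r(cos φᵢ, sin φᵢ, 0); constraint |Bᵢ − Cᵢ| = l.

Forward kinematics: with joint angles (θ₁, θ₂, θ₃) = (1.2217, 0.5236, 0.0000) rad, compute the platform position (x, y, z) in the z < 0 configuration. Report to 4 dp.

S1 = (0.2684·cos0.0°, 0.2684·sin0.0°, -0.1879) = (0.2684, 0.0000, -0.1879)
φ2=120.0°: virtual centre (-0.1866, 0.3232, -0.1000), radius l
arm 3 at φ=240.0°: ρ3 = 0.4000;  S3 = (-0.2000, -0.3464, 0.0000)
|S₂|²−|S₁|² = 0.0419;  |S₃|²−|S₁|² = 0.0526
[-0.9100 0.6464 0.1759]·P = 0.0419;  [-0.9368 -0.6928 0.3759]·P = 0.0526
Cramer: x(z) = -0.0510+0.2951z;  y(z) = -0.0070+0.1434z
into |P−S₁|² = l²: 1.1077z² + 0.1853z + -0.0226 = 0;  Δ = 0.1345;  z = -0.2492 or 0.0819 → z<0 root = -0.2492
x = -0.1246, y = -0.0427

(-0.1246, -0.0427, -0.2492)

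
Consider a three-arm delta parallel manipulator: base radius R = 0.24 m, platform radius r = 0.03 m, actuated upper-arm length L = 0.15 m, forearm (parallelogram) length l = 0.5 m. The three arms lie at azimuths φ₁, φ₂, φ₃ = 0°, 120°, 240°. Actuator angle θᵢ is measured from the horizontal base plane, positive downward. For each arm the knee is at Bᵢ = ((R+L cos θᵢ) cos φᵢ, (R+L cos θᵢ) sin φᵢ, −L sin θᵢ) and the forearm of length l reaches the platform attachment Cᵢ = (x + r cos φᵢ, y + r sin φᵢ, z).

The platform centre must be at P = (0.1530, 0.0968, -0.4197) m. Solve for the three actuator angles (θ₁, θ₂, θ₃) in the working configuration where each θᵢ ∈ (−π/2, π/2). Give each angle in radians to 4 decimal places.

φ1=0.0° → target in arm frame (0.1530, 0.0968)
  e−x'=0.0570;  (l²−L²−(e−x')²−y'²−z²)/2L = 0.1291
  γ=atan2(-0.4197,0.0570)=-1.4358;  ψ=arccos(0.3048)=1.2610;  θ1=γ+ψ≈-0.1748
φ2=120.0° → target in arm frame (0.0073, -0.1809)
  A cos θ + B sin θ = C:  0.2027·cos θ + -0.4197·sin θ = -0.0748
  γ=atan2(-0.4197,0.2027)=-1.1209;  ψ=arccos(-0.1605)=1.7320;  θ2=γ+ψ≈0.6111
φ3=240.0° → target in arm frame (-0.1603, 0.0841)
  A cos θ + B sin θ = C:  0.3703·cos θ + -0.4197·sin θ = -0.3096
  θ3 = atan2(B,A) + arccos(C/0.5597) = 1.3090

θ₁ = -0.1748, θ₂ = 0.6111, θ₃ = 1.3090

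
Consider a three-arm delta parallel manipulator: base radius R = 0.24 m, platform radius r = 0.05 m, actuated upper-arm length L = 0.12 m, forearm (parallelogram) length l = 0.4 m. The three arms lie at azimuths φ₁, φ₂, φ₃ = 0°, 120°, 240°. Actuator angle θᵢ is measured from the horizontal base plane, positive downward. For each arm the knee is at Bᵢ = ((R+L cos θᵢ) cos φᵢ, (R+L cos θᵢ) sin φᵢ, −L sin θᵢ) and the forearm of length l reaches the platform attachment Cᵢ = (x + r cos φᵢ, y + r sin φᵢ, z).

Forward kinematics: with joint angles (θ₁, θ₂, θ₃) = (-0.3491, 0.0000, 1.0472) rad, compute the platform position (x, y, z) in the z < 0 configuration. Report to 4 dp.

arm 1 at φ=0.0°: e+L cos θ1 = 0.3028;  O1 = (0.3028, 0.0000, 0.0410)
O2 = (0.3100·cos120.0°, 0.3100·sin120.0°, 0.0000) = (-0.1550, 0.2685, 0.0000)
O3 = (0.2500·cos240.0°, 0.2500·sin240.0°, -0.1039) = (-0.1250, -0.2165, -0.1039)
eliminate P² terms by subtracting sphere 1 from 2 and 3
[-0.9155 0.5369 -0.0821]·P = 0.0028;  [-0.8555 -0.4330 -0.2899]·P = -0.0200
Cramer: x(z) = 0.0112-0.2234z;  y(z) = 0.0242-0.2281z
quadratic in z: (1.1020)z²+(0.0372)z+(-0.0727)=0, √Δ=0.5674 → z ∈ {-0.2743, 0.2406}; z = -0.2743 (taking z<0)
x = 0.0725, y = 0.0868

(0.0725, 0.0868, -0.2743)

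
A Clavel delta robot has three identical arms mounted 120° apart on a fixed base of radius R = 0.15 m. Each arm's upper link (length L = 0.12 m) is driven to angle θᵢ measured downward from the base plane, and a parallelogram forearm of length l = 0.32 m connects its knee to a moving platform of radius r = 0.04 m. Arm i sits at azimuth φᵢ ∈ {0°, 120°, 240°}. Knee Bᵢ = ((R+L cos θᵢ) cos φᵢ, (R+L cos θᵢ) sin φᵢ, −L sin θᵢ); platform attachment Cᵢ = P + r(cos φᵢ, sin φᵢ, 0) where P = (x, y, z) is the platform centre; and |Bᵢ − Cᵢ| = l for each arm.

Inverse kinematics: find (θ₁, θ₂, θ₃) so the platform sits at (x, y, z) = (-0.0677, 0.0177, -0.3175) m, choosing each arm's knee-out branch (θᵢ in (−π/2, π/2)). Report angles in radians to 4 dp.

θ₁ = 1.0476, θ₂ = 0.4365, θ₃ = 0.6109

arm 1 (φ=0.0°): x'=-0.0677, y'=0.0177
  A cos θ + B sin θ = C:  0.1777·cos θ + -0.3175·sin θ = -0.1862
  √(A²+B²)=0.3638;  θ1 = -1.0605+2.1081 ≈ 1.0476
arm 2 (φ=120.0°): x'=0.0492, y'=0.0498
  A=0.0608, B=-0.3175, C=(l²−L²−A²−y'²−z²)/(2L)=-0.0791
  √(A²+B²)=0.3233;  θ2 = -1.3815+1.8180 ≈ 0.4365
rotate P by −φ3: (0.0185, -0.0675, -0.3175)
  A cos θ + B sin θ = C:  0.0915·cos θ + -0.3175·sin θ = -0.1072
  γ=atan2(-0.3175,0.0915)=-1.2903;  ψ=arccos(-0.3244)=1.9012;  θ3=γ+ψ≈0.6109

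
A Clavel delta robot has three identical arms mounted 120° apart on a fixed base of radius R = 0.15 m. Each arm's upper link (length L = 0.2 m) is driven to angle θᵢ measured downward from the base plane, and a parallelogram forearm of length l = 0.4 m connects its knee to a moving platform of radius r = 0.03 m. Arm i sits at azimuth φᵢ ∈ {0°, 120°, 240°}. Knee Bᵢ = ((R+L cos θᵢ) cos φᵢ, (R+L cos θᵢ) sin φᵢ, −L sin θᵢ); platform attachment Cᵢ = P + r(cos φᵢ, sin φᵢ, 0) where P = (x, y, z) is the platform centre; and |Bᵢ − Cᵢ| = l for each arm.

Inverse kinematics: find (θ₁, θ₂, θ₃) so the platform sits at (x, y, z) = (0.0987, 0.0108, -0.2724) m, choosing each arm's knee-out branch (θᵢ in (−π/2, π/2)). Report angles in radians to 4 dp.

rotate P by −φ1: (0.0987, 0.0108, -0.2724)
  A=0.0213, B=-0.2724, C=(l²−L²−A²−y'²−z²)/(2L)=0.1131
  γ=atan2(-0.2724,0.0213)=-1.4928;  ψ=arccos(0.4138)=1.1441;  θ1=γ+ψ≈-0.3486
arm 2 (φ=120.0°): x'=-0.0400, y'=-0.0909
  A cos θ + B sin θ = C:  0.1600·cos θ + -0.2724·sin θ = 0.0299
  √(A²+B²)=0.3159;  θ2 = -1.0397+1.4762 ≈ 0.4364
rotate P by −φ3: (-0.0587, 0.0801, -0.2724)
  e−x'=0.1787;  (l²−L²−(e−x')²−y'²−z²)/2L = 0.0186
  θ3 = atan2(B,A) + arccos(C/0.3258) = 0.5234

θ₁ = -0.3486, θ₂ = 0.4364, θ₃ = 0.5234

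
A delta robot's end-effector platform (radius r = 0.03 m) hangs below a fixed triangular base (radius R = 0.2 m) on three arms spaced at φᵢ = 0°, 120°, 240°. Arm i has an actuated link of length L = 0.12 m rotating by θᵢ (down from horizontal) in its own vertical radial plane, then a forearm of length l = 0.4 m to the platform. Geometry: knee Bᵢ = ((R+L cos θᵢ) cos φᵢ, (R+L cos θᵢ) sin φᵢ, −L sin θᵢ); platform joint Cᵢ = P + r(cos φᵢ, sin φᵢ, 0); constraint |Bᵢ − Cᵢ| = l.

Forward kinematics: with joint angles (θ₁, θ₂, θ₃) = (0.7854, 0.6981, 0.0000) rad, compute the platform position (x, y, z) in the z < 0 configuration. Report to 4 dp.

(-0.0472, -0.0634, -0.3394)

centre 1 = (0.2549·cos0.0°, 0.2549·sin0.0°, -0.0849) = (0.2549, 0.0000, -0.0849)
φ2=120.0°: virtual centre (-0.1310, 0.2268, -0.0771), radius l
centre 3 = (0.2900·cos240.0°, 0.2900·sin240.0°, 0.0000) = (-0.1450, -0.2511, 0.0000)
|centre ₂|²−|centre ₁|² = 0.0024;  |centre ₃|²−|centre ₁|² = 0.0120
linear system: -0.7716x+0.4537y = 0.0024−0.0154z; -0.7997x+-0.5023y = 0.0120−0.1697z
det = 0.7504;  x = -0.0088+0.1129z,  y = -0.0097+0.1581z
sphere 1 gives Az²+Bz+C=0 with A=1.0377, B=0.1071, C=-0.0832;  B²−4AC=0.3567;  roots -0.3394, 0.2362;  negative root z = -0.3394
x = -0.0472, y = -0.0634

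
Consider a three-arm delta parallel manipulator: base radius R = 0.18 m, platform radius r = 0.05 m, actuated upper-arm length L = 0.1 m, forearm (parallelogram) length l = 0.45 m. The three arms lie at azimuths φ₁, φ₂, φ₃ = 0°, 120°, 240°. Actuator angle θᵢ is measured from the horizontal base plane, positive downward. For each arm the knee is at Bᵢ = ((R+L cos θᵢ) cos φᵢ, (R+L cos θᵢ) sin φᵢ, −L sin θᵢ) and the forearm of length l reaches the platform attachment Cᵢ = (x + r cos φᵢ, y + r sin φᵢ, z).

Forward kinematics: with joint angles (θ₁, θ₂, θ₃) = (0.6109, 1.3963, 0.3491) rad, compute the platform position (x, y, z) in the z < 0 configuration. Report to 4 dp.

(0.0383, -0.1261, -0.4529)

S1 = (0.2119·cos0.0°, 0.2119·sin0.0°, -0.0574) = (0.2119, 0.0000, -0.0574)
arm 2 at φ=120.0°: ρ2 = 0.1474;  S2 = (-0.0737, 0.1276, -0.0985)
S3 = (0.2240·cos240.0°, 0.2240·sin240.0°, -0.0342) = (-0.1120, -0.1940, -0.0342)
subtract pairs → two planes through P
[-0.5712 0.2552 -0.0822]·P = -0.0168;  [-0.6478 -0.3879 0.0463]·P = 0.0031
Cramer: x(z) = 0.0148-0.0519z;  y(z) = -0.0327+0.2061z
into |P−S₁|² = l²: 1.0452z² + 0.1217z + -0.1593 = 0;  Δ = 0.6807;  z = -0.4529 or 0.3365 → z<0 root = -0.4529
x = 0.0383, y = -0.1261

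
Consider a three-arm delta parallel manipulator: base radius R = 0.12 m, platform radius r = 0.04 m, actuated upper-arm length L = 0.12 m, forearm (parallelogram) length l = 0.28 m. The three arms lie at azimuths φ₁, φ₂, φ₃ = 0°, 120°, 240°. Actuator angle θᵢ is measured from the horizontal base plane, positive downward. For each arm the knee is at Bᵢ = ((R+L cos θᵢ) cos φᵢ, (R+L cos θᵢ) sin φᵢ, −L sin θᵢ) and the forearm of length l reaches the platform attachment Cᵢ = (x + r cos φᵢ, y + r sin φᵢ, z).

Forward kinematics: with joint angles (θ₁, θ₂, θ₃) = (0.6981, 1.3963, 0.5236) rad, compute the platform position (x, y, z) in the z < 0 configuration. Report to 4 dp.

φ1=0.0°: virtual centre (0.1719, 0.0000, -0.0771), radius l
centre 2 = (0.1008·cos120.0°, 0.1008·sin120.0°, -0.1182) = (-0.0504, 0.0873, -0.1182)
centre 3 = (0.1839·cos240.0°, 0.1839·sin240.0°, -0.0600) = (-0.0920, -0.1593, -0.0600)
eliminate P² terms by subtracting sphere 1 from 2 and 3
linear system: -0.4447x+0.1746y = -0.0114−-0.0821z; -0.5278x+-0.3186y = 0.0019−0.0343z
Cramer: x(z) = 0.0141-0.0862z;  y(z) = -0.0293+0.2504z
sphere 1 gives Az²+Bz+C=0 with A=1.0702, B=0.1668, C=-0.0467;  B²−4AC=0.2276;  roots -0.3008, 0.1450;  negative root z = -0.3008
x = 0.0400, y = -0.1047

(0.0400, -0.1047, -0.3008)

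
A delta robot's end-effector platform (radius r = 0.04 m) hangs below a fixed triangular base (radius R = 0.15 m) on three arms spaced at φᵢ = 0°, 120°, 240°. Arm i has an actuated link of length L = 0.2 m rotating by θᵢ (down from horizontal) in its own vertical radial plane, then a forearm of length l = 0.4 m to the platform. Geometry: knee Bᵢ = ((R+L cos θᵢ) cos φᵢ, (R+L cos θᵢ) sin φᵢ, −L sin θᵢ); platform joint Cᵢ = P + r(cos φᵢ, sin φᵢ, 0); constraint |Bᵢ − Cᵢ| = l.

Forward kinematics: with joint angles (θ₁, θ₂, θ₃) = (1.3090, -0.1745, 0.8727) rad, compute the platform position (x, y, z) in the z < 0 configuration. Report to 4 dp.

O1 = (0.1618·cos0.0°, 0.1618·sin0.0°, -0.1932) = (0.1618, 0.0000, -0.1932)
arm 2 at φ=120.0°: ρ2 = 0.3070;  O2 = (-0.1535, 0.2658, 0.0347)
arm 3 at φ=240.0°: ρ3 = 0.2386;  O3 = (-0.1193, -0.2066, -0.1532)
subtract pairs → two planes through P
plane₁₂: -0.6305x+0.5317y+0.4558z = 0.0319
Cramer: x(z) = -0.0397+0.4127z;  y(z) = 0.0131-0.3679z
sphere 1 gives Az²+Bz+C=0 with A=1.3057, B=0.2105, C=-0.0819;  B²−4AC=0.4723;  roots -0.3438, 0.1825;  negative root z = -0.3438
x = -0.1815, y = 0.1395

(-0.1815, 0.1395, -0.3438)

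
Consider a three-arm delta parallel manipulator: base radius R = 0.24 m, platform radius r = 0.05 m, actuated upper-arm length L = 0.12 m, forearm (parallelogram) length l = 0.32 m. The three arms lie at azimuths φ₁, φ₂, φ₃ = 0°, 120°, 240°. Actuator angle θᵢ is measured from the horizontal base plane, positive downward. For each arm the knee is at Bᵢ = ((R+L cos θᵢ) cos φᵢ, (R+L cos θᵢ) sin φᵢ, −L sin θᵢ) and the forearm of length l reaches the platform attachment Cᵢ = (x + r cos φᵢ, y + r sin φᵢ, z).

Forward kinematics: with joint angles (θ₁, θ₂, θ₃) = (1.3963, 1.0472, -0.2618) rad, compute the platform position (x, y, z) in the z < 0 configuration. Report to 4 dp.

(-0.0823, -0.0788, -0.2195)

φ1=0.0°: virtual centre (0.2108, 0.0000, -0.1182), radius l
φ2=120.0°: virtual centre (-0.1250, 0.2165, -0.1039), radius l
centre 3 = (0.3059·cos240.0°, 0.3059·sin240.0°, 0.0311) = (-0.1530, -0.2649, 0.0311)
|centre ₂|²−|centre ₁|² = 0.0149;  |centre ₃|²−|centre ₁|² = 0.0361
linear system: -0.6717x+0.4330y = 0.0149−0.0285z; -0.7276x+-0.5299y = 0.0361−0.2985z
Cramer: x(z) = -0.0351+0.2151z;  y(z) = -0.0200+0.2679z
into |P−centre ₁|² = l²: 1.1180z² + 0.1198z + -0.0276 = 0;  Δ = 0.1376;  z = -0.2195 or 0.1123 → z<0 root = -0.2195
x = -0.0823, y = -0.0788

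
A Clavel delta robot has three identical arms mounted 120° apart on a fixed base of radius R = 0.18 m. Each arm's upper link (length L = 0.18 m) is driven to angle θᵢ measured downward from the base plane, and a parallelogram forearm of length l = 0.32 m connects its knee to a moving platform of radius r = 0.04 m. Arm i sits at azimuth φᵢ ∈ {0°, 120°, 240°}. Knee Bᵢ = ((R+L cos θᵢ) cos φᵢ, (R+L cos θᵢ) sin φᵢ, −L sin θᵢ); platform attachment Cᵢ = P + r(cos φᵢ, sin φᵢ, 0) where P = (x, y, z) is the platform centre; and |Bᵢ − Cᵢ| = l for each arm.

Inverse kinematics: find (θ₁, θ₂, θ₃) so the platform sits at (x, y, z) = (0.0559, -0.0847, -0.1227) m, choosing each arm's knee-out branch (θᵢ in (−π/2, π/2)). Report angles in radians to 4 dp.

rotate P by −φ1: (0.0559, -0.0847, -0.1227)
  A cos θ + B sin θ = C:  0.0841·cos θ + -0.1227·sin θ = 0.1130
  γ=atan2(-0.1227,0.0841)=-0.9699;  ψ=arccos(0.7600)=0.7075;  θ1=γ+ψ≈-0.2624
arm 2 (φ=120.0°): x'=-0.1013, y'=-0.0061
  A cos θ + B sin θ = C:  0.2413·cos θ + -0.1227·sin θ = -0.0092
  γ=atan2(-0.1227,0.2413)=-0.4704;  ψ=arccos(-0.0341)=1.6049;  θ2=γ+ψ≈1.1344
φ3=240.0° → target in arm frame (0.0454, 0.0908)
  A=0.0946, B=-0.1227, C=(l²−L²−A²−y'²−z²)/(2L)=0.1049
  θ3 = atan2(B,A) + arccos(C/0.1549) = -0.0869

θ₁ = -0.2624, θ₂ = 1.1344, θ₃ = -0.0869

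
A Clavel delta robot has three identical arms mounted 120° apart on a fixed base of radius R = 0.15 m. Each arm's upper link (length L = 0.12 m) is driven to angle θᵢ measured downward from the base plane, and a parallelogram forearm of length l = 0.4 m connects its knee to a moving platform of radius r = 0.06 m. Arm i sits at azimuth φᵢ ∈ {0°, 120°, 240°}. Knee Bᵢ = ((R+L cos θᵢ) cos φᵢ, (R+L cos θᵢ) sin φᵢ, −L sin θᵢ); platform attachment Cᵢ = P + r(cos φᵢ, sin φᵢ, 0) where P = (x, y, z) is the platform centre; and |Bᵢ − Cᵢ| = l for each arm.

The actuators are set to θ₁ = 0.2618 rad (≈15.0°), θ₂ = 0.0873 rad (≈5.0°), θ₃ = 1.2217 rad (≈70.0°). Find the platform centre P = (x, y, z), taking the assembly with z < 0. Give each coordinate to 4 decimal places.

(0.0688, 0.1615, -0.3703)

φ1=0.0°: virtual centre (0.2059, 0.0000, -0.0311), radius l
arm 2 at φ=120.0°: e+L cos θ2 = 0.2095;  O2 = (-0.1048, 0.1815, -0.0105)
φ3=240.0°: virtual centre (-0.0655, -0.1135, -0.1128), radius l
subtract pairs → two planes through P
plane₁₂: -0.6214x+0.3629y+0.0412z = 0.0007
det = 0.3381;  x = 0.0140+-0.1478z,  y = 0.0258+-0.3665z
quadratic in z: (1.1562)z²+(0.0999)z+(-0.1215)=0, √Δ=0.7564 → z ∈ {-0.3703, 0.2839}; z = -0.3703 (taking z<0)
x = 0.0688, y = 0.1615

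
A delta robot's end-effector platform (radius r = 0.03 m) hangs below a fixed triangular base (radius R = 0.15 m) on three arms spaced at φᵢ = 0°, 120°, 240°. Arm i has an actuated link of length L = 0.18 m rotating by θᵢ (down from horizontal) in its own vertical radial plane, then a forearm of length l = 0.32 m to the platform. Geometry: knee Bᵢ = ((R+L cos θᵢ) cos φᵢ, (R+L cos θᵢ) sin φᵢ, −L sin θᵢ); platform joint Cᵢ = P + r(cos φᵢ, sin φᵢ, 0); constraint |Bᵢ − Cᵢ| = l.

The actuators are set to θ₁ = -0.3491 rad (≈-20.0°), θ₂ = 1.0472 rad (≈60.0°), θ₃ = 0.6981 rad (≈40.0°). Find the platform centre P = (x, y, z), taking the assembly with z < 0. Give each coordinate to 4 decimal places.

O1 = (0.2891·cos0.0°, 0.2891·sin0.0°, 0.0616) = (0.2891, 0.0000, 0.0616)
arm 2 at φ=120.0°: e+L cos θ2 = 0.2100;  O2 = (-0.1050, 0.1819, -0.1559)
O3 = (0.2579·cos240.0°, 0.2579·sin240.0°, -0.1157) = (-0.1289, -0.2233, -0.1157)
|O₂|²−|O₁|² = -0.0190;  |O₃|²−|O₁|² = -0.0075
[-0.7883 0.3637 -0.4349]·P = -0.0190;  [-0.8362 -0.4467 -0.3545]·P = -0.0075
Cramer: x(z) = 0.0171-0.4925z;  y(z) = -0.0152+0.1283z
sphere 1 gives Az²+Bz+C=0 with A=1.2590, B=0.1410, C=-0.0244;  B²−4AC=0.1426;  roots -0.2059, 0.0940;  negative root z = -0.2059
x = 0.1185, y = -0.0416

(0.1185, -0.0416, -0.2059)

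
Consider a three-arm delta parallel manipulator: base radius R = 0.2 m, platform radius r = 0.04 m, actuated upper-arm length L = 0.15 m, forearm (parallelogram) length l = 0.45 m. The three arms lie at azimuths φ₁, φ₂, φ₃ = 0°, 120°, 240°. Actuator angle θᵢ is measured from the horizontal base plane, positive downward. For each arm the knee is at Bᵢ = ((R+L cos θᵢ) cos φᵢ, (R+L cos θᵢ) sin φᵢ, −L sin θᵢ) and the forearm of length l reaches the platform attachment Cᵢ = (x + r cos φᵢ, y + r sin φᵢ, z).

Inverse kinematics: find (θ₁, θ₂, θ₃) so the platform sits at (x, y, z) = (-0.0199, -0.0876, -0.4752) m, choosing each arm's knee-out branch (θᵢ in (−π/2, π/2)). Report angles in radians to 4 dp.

φ1=0.0° → target in arm frame (-0.0199, -0.0876)
  A=0.1799, B=-0.4752, C=(l²−L²−A²−y'²−z²)/(2L)=-0.2862
  θ1 = atan2(B,A) + arccos(C/0.5081) = 0.9602
rotate P by −φ2: (-0.0659, 0.0610, -0.4752)
  A cos θ + B sin θ = C:  0.2259·cos θ + -0.4752·sin θ = -0.3353
  √(A²+B²)=0.5262;  θ2 = -1.1270+2.2616 ≈ 1.1346
arm 3 (φ=240.0°): x'=0.0858, y'=0.0266
  e−x'=0.0742;  (l²−L²−(e−x')²−y'²−z²)/2L = -0.1734
  θ3 = atan2(B,A) + arccos(C/0.4810) = 0.5237

θ₁ = 0.9602, θ₂ = 1.1346, θ₃ = 0.5237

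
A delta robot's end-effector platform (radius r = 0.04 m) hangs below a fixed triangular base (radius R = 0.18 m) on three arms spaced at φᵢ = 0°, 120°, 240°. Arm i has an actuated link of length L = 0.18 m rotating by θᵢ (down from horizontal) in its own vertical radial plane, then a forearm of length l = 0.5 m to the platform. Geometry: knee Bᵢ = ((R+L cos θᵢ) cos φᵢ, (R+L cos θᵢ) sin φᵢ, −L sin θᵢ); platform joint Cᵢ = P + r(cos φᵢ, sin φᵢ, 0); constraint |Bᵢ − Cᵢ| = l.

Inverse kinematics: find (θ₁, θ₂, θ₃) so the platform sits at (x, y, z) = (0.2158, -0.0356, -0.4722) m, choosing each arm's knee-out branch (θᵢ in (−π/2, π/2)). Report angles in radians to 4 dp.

θ₁ = -0.0872, θ₂ = 1.1344, θ₃ = 0.9597

φ1=0.0° → target in arm frame (0.2158, -0.0356)
  A=-0.0758, B=-0.4722, C=(l²−L²−A²−y'²−z²)/(2L)=-0.0344
  γ=atan2(-0.4722,-0.0758)=-1.7300;  ψ=arccos(-0.0719)=1.6428;  θ1=γ+ψ≈-0.0872
rotate P by −φ2: (-0.1387, -0.1691, -0.4722)
  e−x'=0.2787;  (l²−L²−(e−x')²−y'²−z²)/2L = -0.3102
  γ=atan2(-0.4722,0.2787)=-1.0376;  ψ=arccos(-0.5656)=2.1720;  θ2=γ+ψ≈1.1344
φ3=240.0° → target in arm frame (-0.0771, 0.2047)
  A=0.2171, B=-0.4722, C=(l²−L²−A²−y'²−z²)/(2L)=-0.2622
  √(A²+B²)=0.5197;  θ3 = -1.1399+2.0996 ≈ 0.9597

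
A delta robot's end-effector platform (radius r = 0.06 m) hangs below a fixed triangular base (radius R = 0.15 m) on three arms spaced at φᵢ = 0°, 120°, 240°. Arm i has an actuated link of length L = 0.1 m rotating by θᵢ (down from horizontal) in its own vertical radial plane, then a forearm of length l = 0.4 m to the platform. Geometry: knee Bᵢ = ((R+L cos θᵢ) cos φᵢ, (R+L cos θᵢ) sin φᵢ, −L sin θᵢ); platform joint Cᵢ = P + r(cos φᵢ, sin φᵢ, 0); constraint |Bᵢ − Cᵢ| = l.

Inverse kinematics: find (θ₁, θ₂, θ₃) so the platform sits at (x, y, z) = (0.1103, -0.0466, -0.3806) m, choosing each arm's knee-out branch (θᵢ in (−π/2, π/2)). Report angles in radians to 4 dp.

φ1=0.0° → target in arm frame (0.1103, -0.0466)
  e−x'=-0.0203;  (l²−L²−(e−x')²−y'²−z²)/2L = 0.0128
  √(A²+B²)=0.3811;  θ1 = -1.6241+1.5372 ≈ -0.0869
rotate P by −φ2: (-0.0955, -0.0722, -0.3806)
  A cos θ + B sin θ = C:  0.1855·cos θ + -0.3806·sin θ = -0.1724
  √(A²+B²)=0.4234;  θ2 = -1.1173+1.9902 ≈ 0.8730
φ3=240.0° → target in arm frame (-0.0148, 0.1188)
  e−x'=0.1048;  (l²−L²−(e−x')²−y'²−z²)/2L = -0.0998
  θ3 = atan2(B,A) + arccos(C/0.3948) = 0.5242

θ₁ = -0.0869, θ₂ = 0.8730, θ₃ = 0.5242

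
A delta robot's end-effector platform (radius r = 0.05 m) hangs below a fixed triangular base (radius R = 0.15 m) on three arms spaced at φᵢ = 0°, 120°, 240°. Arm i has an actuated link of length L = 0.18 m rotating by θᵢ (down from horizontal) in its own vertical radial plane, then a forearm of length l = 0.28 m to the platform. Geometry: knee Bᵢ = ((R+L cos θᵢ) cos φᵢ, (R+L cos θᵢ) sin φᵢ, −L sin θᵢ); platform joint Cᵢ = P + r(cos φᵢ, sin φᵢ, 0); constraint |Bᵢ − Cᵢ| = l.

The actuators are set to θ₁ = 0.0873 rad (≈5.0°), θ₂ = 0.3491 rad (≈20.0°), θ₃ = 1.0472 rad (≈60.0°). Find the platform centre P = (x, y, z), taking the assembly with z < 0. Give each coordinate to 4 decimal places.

arm 1 at φ=0.0°: (R−r)+L cos θ1 = 0.2793;  S1 = (0.2793, 0.0000, -0.0157)
S2 = (0.2691·cos120.0°, 0.2691·sin120.0°, -0.0616) = (-0.1346, 0.2331, -0.0616)
φ3=240.0°: virtual centre (-0.0950, -0.1645, -0.1559), radius l
subtract pairs → two planes through P
[-0.8278 0.4662 -0.0918]·P = -0.0020;  [-0.7486 -0.3291 -0.2804]·P = -0.0179
Cramer: x(z) = 0.0145-0.2589z;  y(z) = 0.0213-0.2630z
sphere 1 gives Az²+Bz+C=0 with A=1.1362, B=0.1573, C=-0.0076;  B²−4AC=0.0591;  roots -0.1762, 0.0378;  negative root z = -0.1762
x = 0.0601, y = 0.0677

(0.0601, 0.0677, -0.1762)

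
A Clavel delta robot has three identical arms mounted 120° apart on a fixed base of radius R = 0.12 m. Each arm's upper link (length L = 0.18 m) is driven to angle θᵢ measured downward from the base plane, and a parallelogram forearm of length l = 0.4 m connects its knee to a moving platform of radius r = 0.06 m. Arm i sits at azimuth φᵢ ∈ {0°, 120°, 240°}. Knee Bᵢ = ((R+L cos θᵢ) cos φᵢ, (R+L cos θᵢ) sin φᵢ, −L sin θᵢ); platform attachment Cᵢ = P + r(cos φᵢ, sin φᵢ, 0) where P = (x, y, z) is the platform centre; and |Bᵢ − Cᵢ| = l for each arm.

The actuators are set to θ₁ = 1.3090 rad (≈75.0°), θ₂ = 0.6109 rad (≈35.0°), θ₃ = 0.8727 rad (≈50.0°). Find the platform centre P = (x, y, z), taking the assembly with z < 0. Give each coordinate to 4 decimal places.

arm 1 at φ=0.0°: (R−r)+L cos θ1 = 0.1066;  O1 = (0.1066, 0.0000, -0.1739)
φ2=120.0°: virtual centre (-0.1037, 0.1797, -0.1032), radius l
O3 = (0.1757·cos240.0°, 0.1757·sin240.0°, -0.1379) = (-0.0878, -0.1522, -0.1379)
|O₂|²−|O₁|² = 0.0121;  |O₃|²−|O₁|² = 0.0083
[-0.4206 0.3593 0.1412]·P = 0.0121;  [-0.3889 -0.3043 0.0719]·P = 0.0083
det = 0.2677;  x = -0.0249+0.2571z,  y = 0.0046+-0.0921z
quadratic in z: (1.0746)z²+(0.2793)z+(-0.1125)=0, √Δ=0.7493 → z ∈ {-0.4786, 0.2187}; z = -0.4786 (taking z<0)
x = -0.1479, y = 0.0486

(-0.1479, 0.0486, -0.4786)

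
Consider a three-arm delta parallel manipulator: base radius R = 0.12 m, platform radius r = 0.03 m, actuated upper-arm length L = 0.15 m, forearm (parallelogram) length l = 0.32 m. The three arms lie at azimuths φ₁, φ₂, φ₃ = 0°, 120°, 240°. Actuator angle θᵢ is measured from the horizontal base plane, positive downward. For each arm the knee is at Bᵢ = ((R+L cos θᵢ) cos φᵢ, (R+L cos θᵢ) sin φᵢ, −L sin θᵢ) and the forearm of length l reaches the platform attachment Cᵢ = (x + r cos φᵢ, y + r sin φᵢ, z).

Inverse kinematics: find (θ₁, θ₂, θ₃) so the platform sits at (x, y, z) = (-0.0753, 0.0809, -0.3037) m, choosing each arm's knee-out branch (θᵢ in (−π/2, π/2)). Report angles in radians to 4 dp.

θ₁ = 0.9601, θ₂ = 0.0876, θ₃ = 0.7857

arm 1 (φ=0.0°): x'=-0.0753, y'=0.0809
  A cos θ + B sin θ = C:  0.1653·cos θ + -0.3037·sin θ = -0.1540
  √(A²+B²)=0.3458;  θ1 = -1.0723+2.0324 ≈ 0.9601
rotate P by −φ2: (0.1077, 0.0248, -0.3037)
  A=-0.0177, B=-0.3037, C=(l²−L²−A²−y'²−z²)/(2L)=-0.0442
  γ=atan2(-0.3037,-0.0177)=-1.6290;  ψ=arccos(-0.1453)=1.7166;  θ2=γ+ψ≈0.0876
arm 3 (φ=240.0°): x'=-0.0324, y'=-0.1057
  A=0.1224, B=-0.3037, C=(l²−L²−A²−y'²−z²)/(2L)=-0.1283
  γ=atan2(-0.3037,0.1224)=-1.1876;  ψ=arccos(-0.3918)=1.9733;  θ3=γ+ψ≈0.7857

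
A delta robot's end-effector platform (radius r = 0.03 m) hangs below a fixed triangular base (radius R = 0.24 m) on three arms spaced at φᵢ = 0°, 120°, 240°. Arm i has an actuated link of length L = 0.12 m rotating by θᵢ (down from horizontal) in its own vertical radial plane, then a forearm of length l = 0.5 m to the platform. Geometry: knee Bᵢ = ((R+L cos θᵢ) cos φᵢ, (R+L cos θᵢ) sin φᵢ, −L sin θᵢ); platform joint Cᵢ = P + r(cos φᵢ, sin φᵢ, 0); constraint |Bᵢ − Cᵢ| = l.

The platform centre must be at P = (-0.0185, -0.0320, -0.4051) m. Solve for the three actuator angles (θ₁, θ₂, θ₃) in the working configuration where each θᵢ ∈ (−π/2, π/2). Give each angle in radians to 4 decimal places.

φ1=0.0° → target in arm frame (-0.0185, -0.0320)
  A=0.2285, B=-0.4051, C=(l²−L²−A²−y'²−z²)/(2L)=0.0761
  √(A²+B²)=0.4651;  θ1 = -1.0572+1.4065 ≈ 0.3493
φ2=120.0° → target in arm frame (-0.0185, 0.0320)
  A cos θ + B sin θ = C:  0.2285·cos θ + -0.4051·sin θ = 0.0761
  θ2 = atan2(B,A) + arccos(C/0.4651) = 0.3491
φ3=240.0° → target in arm frame (0.0370, 0.0000)
  A=0.1730, B=-0.4051, C=(l²−L²−A²−y'²−z²)/(2L)=0.1731
  √(A²+B²)=0.4405;  θ3 = -1.1671+1.1669 ≈ -0.0002

θ₁ = 0.3493, θ₂ = 0.3491, θ₃ = -0.0002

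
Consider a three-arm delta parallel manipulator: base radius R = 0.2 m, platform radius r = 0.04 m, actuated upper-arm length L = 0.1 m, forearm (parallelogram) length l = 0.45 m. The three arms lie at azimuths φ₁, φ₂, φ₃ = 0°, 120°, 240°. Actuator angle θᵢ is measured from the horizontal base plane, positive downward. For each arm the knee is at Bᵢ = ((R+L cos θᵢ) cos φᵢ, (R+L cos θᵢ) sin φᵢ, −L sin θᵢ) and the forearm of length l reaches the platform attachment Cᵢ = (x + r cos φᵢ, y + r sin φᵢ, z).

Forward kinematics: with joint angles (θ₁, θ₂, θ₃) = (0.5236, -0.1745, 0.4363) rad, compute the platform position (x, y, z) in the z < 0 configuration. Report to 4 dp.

(-0.0421, 0.0553, -0.3907)

φ1=0.0°: virtual centre (0.2466, 0.0000, -0.0500), radius l
S2 = (0.2585·cos120.0°, 0.2585·sin120.0°, 0.0174) = (-0.1292, 0.2239, 0.0174)
φ3=240.0°: virtual centre (-0.1253, -0.2171, -0.0423), radius l
eliminate P² terms by subtracting sphere 1 from 2 and 3
[-0.7517 0.4477 0.1347]·P = 0.0038;  [-0.7438 -0.4341 0.0155]·P = 0.0013
Cramer: x(z) = -0.0034+0.0992z;  y(z) = 0.0028-0.1343z
into |P−S₁|² = l²: 1.0279z² + 0.0496z + -0.1375 = 0;  Δ = 0.5678;  z = -0.3907 or 0.3424 → z<0 root = -0.3907
x = -0.0421, y = 0.0553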